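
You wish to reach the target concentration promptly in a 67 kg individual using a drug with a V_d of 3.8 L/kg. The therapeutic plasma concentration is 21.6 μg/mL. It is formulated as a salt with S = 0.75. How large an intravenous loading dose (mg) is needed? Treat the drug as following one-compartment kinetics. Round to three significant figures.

7330 mg

Vd(total) = 67 kg × 3.8 L/kg = 254.6 L
LD = Vd × C / S = 254.6 × 21.60 / 0.75 = 7332 mg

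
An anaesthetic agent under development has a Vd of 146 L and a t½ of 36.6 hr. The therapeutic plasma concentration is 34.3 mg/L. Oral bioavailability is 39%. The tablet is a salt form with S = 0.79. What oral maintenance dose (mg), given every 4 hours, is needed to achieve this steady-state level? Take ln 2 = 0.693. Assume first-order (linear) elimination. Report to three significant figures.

1230 mg

k = 0.693/36.6 = 0.01893 h⁻¹, so CL = k·Vd = 0.01893 × 146.0 = 2.764 L/h
D = CL × Css × τ / F / S = 2.764 × 34.3 × 4 / 0.39 / 0.79 = 1231 mg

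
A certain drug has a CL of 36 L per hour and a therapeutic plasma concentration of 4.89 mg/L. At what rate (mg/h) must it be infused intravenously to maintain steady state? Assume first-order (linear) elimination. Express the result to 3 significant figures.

Infusion rate = CL · Css = 36.00 L/h × 4.89 mg/L = 176.0 mg/h

176 mg/h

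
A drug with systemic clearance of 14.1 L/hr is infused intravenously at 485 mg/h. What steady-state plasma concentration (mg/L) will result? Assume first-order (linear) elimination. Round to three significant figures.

34.4 mg/L

Css = rate / CL = 485 / 14.10 = 34.40 mg/L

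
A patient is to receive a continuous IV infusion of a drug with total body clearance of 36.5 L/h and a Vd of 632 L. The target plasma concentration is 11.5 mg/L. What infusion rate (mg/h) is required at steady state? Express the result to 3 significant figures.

420 mg/h

R₀ = 36.50 × 11.5 = 419.8 mg/h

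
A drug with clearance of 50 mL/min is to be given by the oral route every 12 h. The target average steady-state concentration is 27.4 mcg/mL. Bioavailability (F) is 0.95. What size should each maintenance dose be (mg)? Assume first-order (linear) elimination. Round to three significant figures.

1040 mg

CL = 50 mL/min × 60/1000 = 3.000 L/h
At steady state, dose per interval replaces the amount cleared in that interval: F·D/τ = CL·Css.
D = CL × Css × τ / F = 3.000 × 27.4 × 12 / 0.95 = 1038 mg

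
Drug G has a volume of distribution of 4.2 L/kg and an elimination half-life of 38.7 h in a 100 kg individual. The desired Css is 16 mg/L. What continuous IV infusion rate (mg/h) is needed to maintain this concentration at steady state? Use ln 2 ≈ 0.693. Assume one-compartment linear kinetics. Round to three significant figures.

120 mg/h

Total Vd = 4.2 × 100 = 420.0 L
CL = ln 2 · Vd / t½ = 0.693 × 420.0 / 38.7 = 7.521 L/h
Infusion rate = CL × Css = 7.521 × 16 = 120.3 mg/h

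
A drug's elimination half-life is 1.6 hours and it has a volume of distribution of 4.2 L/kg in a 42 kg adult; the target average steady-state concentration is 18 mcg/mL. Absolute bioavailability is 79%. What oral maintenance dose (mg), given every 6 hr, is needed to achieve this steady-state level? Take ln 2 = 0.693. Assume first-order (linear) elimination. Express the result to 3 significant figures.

Total Vd = 4.2 × 42 = 176.4 L
CL = ln 2 · Vd / t½ = 0.693 × 176.4 / 1.6 = 76.40 L/h
D = CL × Css × τ / F = 76.40 × 18 × 6 / 0.79 = 10440 mg

10400 mg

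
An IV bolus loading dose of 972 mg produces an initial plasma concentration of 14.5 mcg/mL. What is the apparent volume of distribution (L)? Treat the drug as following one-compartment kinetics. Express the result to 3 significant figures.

67.0 L

Immediately after an IV bolus, C₀ = Dose / Vd, so Vd = Dose / C₀.
Vd = 972 / 14.5 = 67.03 L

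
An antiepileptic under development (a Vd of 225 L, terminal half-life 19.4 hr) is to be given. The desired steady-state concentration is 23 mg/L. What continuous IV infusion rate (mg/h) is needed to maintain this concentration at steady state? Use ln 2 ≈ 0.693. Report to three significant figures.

185 mg/h

CL = ln 2 · Vd / t½ = 0.693 × 225.0 / 19.4 = 8.037 L/h
Infusion rate = CL × Css = 8.037 × 23 = 184.9 mg/h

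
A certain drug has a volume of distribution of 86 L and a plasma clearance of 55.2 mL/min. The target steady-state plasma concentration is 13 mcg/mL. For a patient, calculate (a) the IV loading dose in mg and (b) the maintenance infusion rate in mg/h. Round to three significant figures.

Loading dose = Vd × C = 86.00 × 13 = 1118 mg
CL = 55.2 mL/min × 60/1000 = 3.312 L/h
Infusion rate = 3.312 L/h × 13 mg/L = 43.06 mg/h

(a) 1120 mg; (b) 43.1 mg/h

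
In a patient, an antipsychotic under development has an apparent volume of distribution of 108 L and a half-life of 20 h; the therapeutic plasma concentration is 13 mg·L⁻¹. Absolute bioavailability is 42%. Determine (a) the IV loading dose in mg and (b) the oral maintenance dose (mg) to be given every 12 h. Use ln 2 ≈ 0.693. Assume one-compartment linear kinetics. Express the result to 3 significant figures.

(a) 1400 mg; (b) 1390 mg

LD = Vd × C = 108.0 × 13 = 1404 mg
CL = 0.693 × Vd / t½ = 0.693 × 108.0 / 20 = 3.742 L/h
D = CL × Css × τ / F = 3.742 × 13 × 12 / 0.42 = 1390 mg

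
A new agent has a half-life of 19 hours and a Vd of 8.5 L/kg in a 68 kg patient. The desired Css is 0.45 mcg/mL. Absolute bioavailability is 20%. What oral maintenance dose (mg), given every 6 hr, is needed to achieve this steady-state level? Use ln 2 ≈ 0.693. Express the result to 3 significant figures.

285 mg

Total Vd = 8.5 × 68 = 578.0 L
CL = 0.693 × Vd / t½ = 0.693 × 578.0 / 19 = 21.08 L/h
D = CL × Css × τ / F = 21.08 × 0.45 × 6 / 0.2 = 284.6 mg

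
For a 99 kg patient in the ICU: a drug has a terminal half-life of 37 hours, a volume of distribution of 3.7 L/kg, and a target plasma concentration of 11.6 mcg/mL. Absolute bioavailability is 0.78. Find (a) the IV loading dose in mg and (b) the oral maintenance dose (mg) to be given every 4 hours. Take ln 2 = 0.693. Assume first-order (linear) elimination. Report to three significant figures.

Vd(total) = 99 kg × 3.7 L/kg = 366.3 L
LD = Vd × C = 366.3 × 11.6 = 4249 mg
CL = 0.693 × Vd / t½ = 0.693 × 366.3 / 37 = 6.861 L/h
D = CL × Css × τ / F = 6.861 × 11.6 × 4 / 0.78 = 408.1 mg

(a) 4250 mg; (b) 408 mg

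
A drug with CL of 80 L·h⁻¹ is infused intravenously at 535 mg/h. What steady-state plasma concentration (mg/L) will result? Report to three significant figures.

6.69 mg/L

Css = rate / CL = 535 / 80.00 = 6.688 mg/L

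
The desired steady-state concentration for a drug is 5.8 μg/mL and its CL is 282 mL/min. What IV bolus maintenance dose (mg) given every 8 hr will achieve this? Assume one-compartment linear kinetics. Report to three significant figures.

CL = 282 mL/min × 60/1000 = 16.92 L/h
D = CL × Css × τ = 16.92 × 5.8 × 8 = 785.1 mg

785 mg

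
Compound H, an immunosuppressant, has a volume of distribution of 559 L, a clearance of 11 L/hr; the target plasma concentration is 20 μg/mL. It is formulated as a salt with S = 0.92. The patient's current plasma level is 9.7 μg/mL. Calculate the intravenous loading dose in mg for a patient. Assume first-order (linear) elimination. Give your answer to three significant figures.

The loading dose fills Vd to the target concentration.
Concentration deficit ΔC = 20 − 9.7 = 10.30 mg/L
LD = Vd × ΔC / S = 559.0 × 10.30 / 0.92 = 6258 mg

6260 mg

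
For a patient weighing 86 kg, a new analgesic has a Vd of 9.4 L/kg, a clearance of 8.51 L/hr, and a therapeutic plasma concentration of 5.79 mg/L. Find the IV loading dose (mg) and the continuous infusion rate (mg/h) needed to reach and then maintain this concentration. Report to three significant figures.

Vd(total) = 86 kg × 9.4 L/kg = 808.4 L
Loading: fill Vd to C_target → 808.4 L × 5.79 mg/L = 4681 mg
Maintenance infusion rate = CL × Css = 8.510 × 5.79 = 49.27 mg/h

(a) 4680 mg; (b) 49.3 mg/h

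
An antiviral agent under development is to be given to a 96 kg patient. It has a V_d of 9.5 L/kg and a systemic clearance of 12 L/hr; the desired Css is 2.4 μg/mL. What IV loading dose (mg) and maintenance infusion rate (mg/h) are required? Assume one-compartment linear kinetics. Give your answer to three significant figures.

(a) 2190 mg; (b) 28.8 mg/h

Vd = 9.5 L/kg × 96 kg = 912.0 L
LD = Vd · C_target = 912.0 × 2.4 = 2189 mg
Infusion rate = 12.00 L/h × 2.4 mg/L = 28.80 mg/h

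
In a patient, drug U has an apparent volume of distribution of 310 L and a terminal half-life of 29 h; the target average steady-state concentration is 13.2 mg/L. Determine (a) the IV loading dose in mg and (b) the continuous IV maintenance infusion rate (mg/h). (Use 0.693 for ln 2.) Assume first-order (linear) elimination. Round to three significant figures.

LD = Vd × C = 310.0 × 13.2 = 4092 mg
CL = 0.693 × Vd / t½ = 0.693 × 310.0 / 29 = 7.408 L/h
Infusion rate = CL × Css = 7.408 × 13.2 = 97.79 mg/h

(a) 4090 mg; (b) 97.8 mg/h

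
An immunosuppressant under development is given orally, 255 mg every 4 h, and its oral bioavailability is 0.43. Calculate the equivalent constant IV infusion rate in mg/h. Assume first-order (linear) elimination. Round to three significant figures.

Equivalent systemic input: infusion rate = F·D/τ.
Rate = 0.43 × 255 / 4 = 27.41 mg/h

27.4 mg/h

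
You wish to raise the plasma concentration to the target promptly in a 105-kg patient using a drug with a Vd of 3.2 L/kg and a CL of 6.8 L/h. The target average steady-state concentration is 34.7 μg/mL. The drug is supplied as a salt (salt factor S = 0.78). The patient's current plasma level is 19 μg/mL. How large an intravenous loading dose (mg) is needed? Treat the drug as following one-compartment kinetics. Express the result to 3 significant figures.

Vd = 3.2 L/kg × 105 kg = 336.0 L
Concentration deficit ΔC = 34.7 − 19 = 15.70 mg/L
LD = Vd × ΔC / S = 336.0 × 15.70 / 0.78 = 6763 mg

6760 mg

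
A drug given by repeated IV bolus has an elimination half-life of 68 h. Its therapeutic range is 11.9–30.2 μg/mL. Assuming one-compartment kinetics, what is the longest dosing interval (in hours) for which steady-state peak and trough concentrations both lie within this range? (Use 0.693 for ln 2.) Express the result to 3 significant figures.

k = 0.693 / t½ = 0.693 / 68 = 0.01019 h⁻¹
Between IV bolus doses, concentration decays as C = C₀·e^(−kτ), so C_peak/C_trough = e^(kτ).
τ_max = ln(C_peak/C_trough) / k = ln(30.2/11.9) / 0.01019 = 0.9313 / 0.01019 = 91.39 h

91.4 h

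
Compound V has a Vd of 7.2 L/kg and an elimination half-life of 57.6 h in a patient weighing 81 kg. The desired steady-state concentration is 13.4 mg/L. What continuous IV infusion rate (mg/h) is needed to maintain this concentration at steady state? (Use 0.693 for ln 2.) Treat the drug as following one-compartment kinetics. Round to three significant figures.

94.0 mg/h

Vd = 7.2 L/kg × 81 kg = 583.2 L
CL = ln 2 · Vd / t½ = 0.693 × 583.2 / 57.6 = 7.017 L/h
Infusion rate = CL × Css = 7.017 × 13.4 = 94.03 mg/h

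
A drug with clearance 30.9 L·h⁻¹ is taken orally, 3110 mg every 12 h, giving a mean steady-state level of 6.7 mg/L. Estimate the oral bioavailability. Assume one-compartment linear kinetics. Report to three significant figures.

0.799

F·D/τ = CL·Css at steady state → F = CL·Css·τ / D.
F = 30.9 × 6.7 × 12 / 3110 = 0.799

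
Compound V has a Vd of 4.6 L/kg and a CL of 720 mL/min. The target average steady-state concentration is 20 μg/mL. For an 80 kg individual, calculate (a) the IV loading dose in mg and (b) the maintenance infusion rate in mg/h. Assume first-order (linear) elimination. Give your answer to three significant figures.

(a) 7360 mg; (b) 864 mg/h

Total Vd = 4.6 × 80 = 368.0 L
LD = Vd · C_target = 368.0 × 20 = 7360 mg
CL = 720 mL/min × 60/1000 = 43.20 L/h
Maintenance infusion rate = CL × Css = 43.20 × 20 = 864.0 mg/h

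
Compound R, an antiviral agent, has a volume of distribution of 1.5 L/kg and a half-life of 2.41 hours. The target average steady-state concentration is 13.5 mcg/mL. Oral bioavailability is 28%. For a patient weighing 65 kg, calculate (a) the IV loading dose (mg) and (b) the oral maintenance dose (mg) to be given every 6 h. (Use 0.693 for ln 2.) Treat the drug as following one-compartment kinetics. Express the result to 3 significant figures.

Vd = 1.5 L/kg × 65 kg = 97.50 L
LD = Vd × C = 97.50 × 13.5 = 1316 mg
CL = 0.693 × Vd / t½ = 0.693 × 97.50 / 2.41 = 28.04 L/h
D = CL × Css × τ / F = 28.04 × 13.5 × 6 / 0.28 = 8112 mg

(a) 1320 mg; (b) 8110 mg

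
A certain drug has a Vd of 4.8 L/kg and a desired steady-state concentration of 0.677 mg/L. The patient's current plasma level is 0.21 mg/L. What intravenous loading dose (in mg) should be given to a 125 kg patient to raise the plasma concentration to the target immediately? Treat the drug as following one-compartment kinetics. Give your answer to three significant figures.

Vd = 4.8 L/kg × 125 kg = 600.0 L
The loading dose fills Vd to the target concentration.
Concentration deficit ΔC = 0.677 − 0.21 = 0.4670 mg/L
LD = Vd × ΔC = 600.0 × 0.4670 = 280.2 mg

280 mg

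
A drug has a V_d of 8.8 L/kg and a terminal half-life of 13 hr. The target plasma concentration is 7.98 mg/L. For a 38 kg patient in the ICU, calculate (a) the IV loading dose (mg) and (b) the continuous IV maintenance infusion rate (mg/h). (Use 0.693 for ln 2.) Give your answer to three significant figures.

(a) 2670 mg; (b) 142 mg/h

Vd(total) = 38 kg × 8.8 L/kg = 334.4 L
LD = Vd × C = 334.4 × 7.98 = 2669 mg
CL = 0.693 × Vd / t½ = 0.693 × 334.4 / 13 = 17.83 L/h
Infusion rate = CL × Css = 17.83 × 7.98 = 142.3 mg/h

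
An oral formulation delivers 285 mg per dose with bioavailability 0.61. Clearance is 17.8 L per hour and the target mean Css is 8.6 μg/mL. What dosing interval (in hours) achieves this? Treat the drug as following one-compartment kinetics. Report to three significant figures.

F·D/τ = CL·Css → τ = F·D / (CL·Css).
τ = 0.61 × 285 / (17.8 × 8.6) = 1.136 h

1.14 h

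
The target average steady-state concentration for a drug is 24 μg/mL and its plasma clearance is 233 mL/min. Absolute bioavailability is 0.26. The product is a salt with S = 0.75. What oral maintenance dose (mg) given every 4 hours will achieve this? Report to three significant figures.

CL = 233 mL/min × 60/1000 = 13.98 L/h
D = CL × Css × τ / F / S = 13.98 × 24 × 4 / 0.26 / 0.75 = 6882 mg

6880 mg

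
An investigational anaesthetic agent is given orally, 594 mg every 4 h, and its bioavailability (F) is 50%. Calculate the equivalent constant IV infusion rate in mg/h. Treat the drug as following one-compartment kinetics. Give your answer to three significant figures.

74.3 mg/h

Equivalent systemic input: infusion rate = F·D/τ.
Rate = 0.5 × 594 / 4 = 74.25 mg/h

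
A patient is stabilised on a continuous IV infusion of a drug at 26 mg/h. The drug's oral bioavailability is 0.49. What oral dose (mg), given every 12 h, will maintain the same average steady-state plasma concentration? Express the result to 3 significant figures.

To maintain the same Css, the systemic dosing rate must be unchanged: F·D/τ = infusion rate.
D = rate × τ / F = 26 × 12 / 0.49 = 636.7 mg

637 mg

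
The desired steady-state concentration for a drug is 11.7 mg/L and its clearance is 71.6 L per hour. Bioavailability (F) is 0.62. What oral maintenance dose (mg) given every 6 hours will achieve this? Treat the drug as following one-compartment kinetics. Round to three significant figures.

At steady state, dose per interval replaces the amount cleared in that interval: F·D/τ = CL·Css.
D = CL × Css × τ / F = 71.60 × 11.7 × 6 / 0.62 = 8107 mg

8110 mg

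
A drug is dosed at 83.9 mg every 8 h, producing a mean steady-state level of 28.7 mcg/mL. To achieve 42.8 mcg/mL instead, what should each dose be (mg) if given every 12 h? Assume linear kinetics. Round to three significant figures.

188 mg

With linear kinetics, Css is proportional to dose rate (D/τ) at fixed clearance.
D₂ = D₁ × (Css,target / Css,current) × (τ₂/τ₁) = 83.9 × (42.8/28.7) × (12/8) = 187.7 mg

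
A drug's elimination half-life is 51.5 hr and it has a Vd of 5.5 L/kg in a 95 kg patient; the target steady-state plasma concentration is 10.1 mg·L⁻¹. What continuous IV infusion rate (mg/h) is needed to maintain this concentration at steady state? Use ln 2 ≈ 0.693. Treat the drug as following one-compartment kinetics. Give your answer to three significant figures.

Vd = 5.5 L/kg × 95 kg = 522.5 L
k = 0.693/51.5 = 0.01346 h⁻¹, so CL = k·Vd = 0.01346 × 522.5 = 7.033 L/h
Infusion rate = CL × Css = 7.033 × 10.1 = 71.03 mg/h

71.0 mg/h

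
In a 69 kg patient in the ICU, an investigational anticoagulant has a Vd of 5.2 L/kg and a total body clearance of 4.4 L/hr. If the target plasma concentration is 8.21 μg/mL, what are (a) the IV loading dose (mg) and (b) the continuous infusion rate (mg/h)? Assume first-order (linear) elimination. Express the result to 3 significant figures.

Vd(total) = 69 kg × 5.2 L/kg = 358.8 L
Loading dose = Vd × C = 358.8 × 8.21 = 2946 mg
Maintenance infusion rate = CL × Css = 4.400 × 8.21 = 36.12 mg/h

(a) 2950 mg; (b) 36.1 mg/h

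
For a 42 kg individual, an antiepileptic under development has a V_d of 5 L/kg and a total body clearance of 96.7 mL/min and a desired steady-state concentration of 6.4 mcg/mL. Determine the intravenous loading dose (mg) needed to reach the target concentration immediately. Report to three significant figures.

1340 mg

Vd(total) = 42 kg × 5 L/kg = 210.0 L
LD = Vd × C = 210.0 × 6.400 = 1344 mg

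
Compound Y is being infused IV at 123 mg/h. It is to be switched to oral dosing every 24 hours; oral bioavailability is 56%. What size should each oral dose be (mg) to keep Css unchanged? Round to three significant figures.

5270 mg

To maintain the same Css, the systemic dosing rate must be unchanged: F·D/τ = infusion rate.
D = rate × τ / F = 123 × 24 / 0.56 = 5271 mg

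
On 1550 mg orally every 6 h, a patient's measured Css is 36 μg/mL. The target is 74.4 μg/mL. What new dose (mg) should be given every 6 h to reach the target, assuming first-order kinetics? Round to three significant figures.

3200 mg

With linear kinetics, Css is proportional to dose rate (D/τ) at fixed clearance.
D₂ = D₁ × (Css,target / Css,current) = 1550 × 74.4/36 = 3203 mg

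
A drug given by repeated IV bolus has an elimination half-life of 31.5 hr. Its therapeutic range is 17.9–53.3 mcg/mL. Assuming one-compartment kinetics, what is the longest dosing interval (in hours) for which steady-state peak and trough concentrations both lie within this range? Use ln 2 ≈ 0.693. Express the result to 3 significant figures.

49.6 h

k = 0.693 / t½ = 0.693 / 31.5 = 0.02200 h⁻¹
Between IV bolus doses, concentration decays as C = C₀·e^(−kτ), so C_peak/C_trough = e^(kτ).
τ_max = ln(C_peak/C_trough) / k = ln(53.3/17.9) / 0.02200 = 1.091 / 0.02200 = 49.59 h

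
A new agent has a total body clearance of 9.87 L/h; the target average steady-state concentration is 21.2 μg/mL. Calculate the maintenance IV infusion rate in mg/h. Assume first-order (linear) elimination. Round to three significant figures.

209 mg/h

At steady state, infusion rate equals elimination rate: rate in = CL × Css.
Infusion rate = CL · Css = 9.870 L/h × 21.2 mg/L = 209.2 mg/h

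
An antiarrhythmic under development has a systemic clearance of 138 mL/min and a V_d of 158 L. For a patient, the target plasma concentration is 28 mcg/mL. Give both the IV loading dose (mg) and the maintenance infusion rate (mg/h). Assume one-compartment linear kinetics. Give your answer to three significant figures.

Loading dose = Vd × C = 158.0 × 28 = 4424 mg
Convert clearance: 138 mL/min × 60 min/h ÷ 1000 mL/L = 8.280 L/h
Infusion rate = 8.280 L/h × 28 mg/L = 231.8 mg/h

(a) 4420 mg; (b) 232 mg/h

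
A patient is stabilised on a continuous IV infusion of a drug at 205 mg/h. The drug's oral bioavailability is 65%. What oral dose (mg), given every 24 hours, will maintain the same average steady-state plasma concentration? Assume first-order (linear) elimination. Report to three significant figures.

To maintain the same Css, the systemic dosing rate must be unchanged: F·D/τ = infusion rate.
D = rate × τ / F = 205 × 24 / 0.65 = 7569 mg

7570 mg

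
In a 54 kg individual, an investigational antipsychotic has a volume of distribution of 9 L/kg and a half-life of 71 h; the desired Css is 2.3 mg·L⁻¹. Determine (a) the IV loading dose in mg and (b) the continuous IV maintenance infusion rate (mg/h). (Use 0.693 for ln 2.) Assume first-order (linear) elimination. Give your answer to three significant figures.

(a) 1120 mg; (b) 10.9 mg/h

Vd = 9 L/kg × 54 kg = 486.0 L
LD = Vd × C = 486.0 × 2.3 = 1118 mg
CL = 0.693 × Vd / t½ = 0.693 × 486.0 / 71 = 4.744 L/h
Infusion rate = CL × Css = 4.744 × 2.3 = 10.91 mg/h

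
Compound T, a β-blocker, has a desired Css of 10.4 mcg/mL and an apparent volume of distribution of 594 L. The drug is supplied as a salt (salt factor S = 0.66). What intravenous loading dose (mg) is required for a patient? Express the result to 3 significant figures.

9360 mg

LD = Vd × C / S = 594.0 × 10.40 / 0.66 = 9360 mg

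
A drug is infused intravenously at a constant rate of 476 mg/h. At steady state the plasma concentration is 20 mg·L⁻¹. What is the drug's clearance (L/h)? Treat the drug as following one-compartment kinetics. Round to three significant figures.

At steady state, infusion rate = CL × Css, so CL = rate / Css.
CL = 476 / 20 = 23.80 L/h

23.8 L/h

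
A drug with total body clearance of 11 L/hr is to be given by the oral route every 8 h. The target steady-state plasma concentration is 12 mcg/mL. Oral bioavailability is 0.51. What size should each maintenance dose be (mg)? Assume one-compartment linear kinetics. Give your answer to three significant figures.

2070 mg

At steady state, dose per interval replaces the amount cleared in that interval: F·D/τ = CL·Css.
D = CL × Css × τ / F = 11.00 × 12 × 8 / 0.51 = 2071 mg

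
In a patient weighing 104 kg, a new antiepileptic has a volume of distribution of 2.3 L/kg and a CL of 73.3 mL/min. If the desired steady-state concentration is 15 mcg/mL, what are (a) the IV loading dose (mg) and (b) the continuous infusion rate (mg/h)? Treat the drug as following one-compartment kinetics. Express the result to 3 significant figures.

Total Vd = 2.3 × 104 = 239.2 L
LD = Vd · C_target = 239.2 × 15 = 3588 mg
CL = 73.3 mL/min = 73.3 × 0.06 = 4.398 L/h
Maintenance infusion rate = CL × Css = 4.398 × 15 = 65.97 mg/h

(a) 3590 mg; (b) 66.0 mg/h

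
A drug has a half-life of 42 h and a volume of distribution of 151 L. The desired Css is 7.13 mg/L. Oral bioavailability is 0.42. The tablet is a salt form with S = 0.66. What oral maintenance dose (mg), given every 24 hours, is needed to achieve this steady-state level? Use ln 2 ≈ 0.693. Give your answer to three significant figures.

CL = ln 2 · Vd / t½ = 0.693 × 151.0 / 42 = 2.492 L/h
D = CL × Css × τ / F / S = 2.492 × 7.13 × 24 / 0.42 / 0.66 = 1538 mg

1540 mg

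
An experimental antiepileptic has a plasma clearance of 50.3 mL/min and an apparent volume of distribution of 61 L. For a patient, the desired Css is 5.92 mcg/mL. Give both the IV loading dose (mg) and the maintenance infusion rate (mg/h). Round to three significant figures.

(a) 361 mg; (b) 17.9 mg/h

LD = Vd · C_target = 61.00 × 5.92 = 361.1 mg
CL = 50.3 mL/min × 60/1000 = 3.018 L/h
Maintenance: replace elimination → rate = CL × Css = 3.018 × 5.92 = 17.87 mg/h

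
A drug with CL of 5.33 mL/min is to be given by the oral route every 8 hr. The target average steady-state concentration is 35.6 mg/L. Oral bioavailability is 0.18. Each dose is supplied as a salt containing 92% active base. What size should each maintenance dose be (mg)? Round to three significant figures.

550 mg

CL = 5.33 mL/min = 5.33 × 0.06 = 0.3198 L/h
D = CL × Css × τ / F / S = 0.3198 × 35.6 × 8 / 0.18 / 0.92 = 550.0 mg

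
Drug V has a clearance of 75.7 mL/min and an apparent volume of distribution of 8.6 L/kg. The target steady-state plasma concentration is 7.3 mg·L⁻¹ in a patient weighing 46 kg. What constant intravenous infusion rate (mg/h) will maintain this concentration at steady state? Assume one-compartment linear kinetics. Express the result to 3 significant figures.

33.2 mg/h

CL = 75.7 mL/min = 75.7 × 0.06 = 4.542 L/h
At steady state, infusion rate equals elimination rate: rate in = CL × Css.
Rate = CL × Css = 4.542 × 7.3 = 33.16 mg/h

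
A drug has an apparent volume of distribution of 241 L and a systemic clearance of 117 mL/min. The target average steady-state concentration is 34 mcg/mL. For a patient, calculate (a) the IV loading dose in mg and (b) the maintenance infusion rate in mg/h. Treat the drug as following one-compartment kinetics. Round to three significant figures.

(a) 8190 mg; (b) 239 mg/h

Loading: fill Vd to C_target → 241.0 L × 34 mg/L = 8194 mg
CL = 117 mL/min = 117 × 0.06 = 7.020 L/h
Maintenance: replace elimination → rate = CL × Css = 7.020 × 34 = 238.7 mg/h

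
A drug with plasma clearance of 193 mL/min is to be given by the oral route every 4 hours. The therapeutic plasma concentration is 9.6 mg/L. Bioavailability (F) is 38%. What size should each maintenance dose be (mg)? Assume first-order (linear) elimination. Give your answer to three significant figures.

1170 mg

CL = 193 mL/min = 193 × 0.06 = 11.58 L/h
D = CL × Css × τ / F = 11.58 × 9.6 × 4 / 0.38 = 1170 mg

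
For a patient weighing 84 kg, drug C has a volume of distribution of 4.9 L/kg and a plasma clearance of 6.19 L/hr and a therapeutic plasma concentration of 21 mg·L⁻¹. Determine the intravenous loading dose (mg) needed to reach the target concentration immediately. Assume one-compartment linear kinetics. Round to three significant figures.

8640 mg

Vd(total) = 84 kg × 4.9 L/kg = 411.6 L
LD = Vd × C = 411.6 × 21.00 = 8644 mg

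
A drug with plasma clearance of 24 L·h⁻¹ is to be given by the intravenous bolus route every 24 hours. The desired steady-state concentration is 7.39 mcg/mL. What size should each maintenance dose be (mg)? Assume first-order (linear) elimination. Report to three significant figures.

4260 mg

D = CL × Css × τ = 24.00 × 7.39 × 24 = 4257 mg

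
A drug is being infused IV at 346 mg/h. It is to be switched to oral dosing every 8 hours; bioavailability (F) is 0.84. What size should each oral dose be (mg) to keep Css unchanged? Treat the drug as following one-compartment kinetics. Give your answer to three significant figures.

3300 mg

To maintain the same Css, the systemic dosing rate must be unchanged: F·D/τ = infusion rate.
D = rate × τ / F = 346 × 8 / 0.84 = 3295 mg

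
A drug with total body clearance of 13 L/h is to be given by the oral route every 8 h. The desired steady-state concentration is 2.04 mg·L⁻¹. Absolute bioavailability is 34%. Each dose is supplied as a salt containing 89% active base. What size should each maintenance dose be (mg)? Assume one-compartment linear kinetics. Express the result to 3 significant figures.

At steady state, dose per interval replaces the amount cleared in that interval: F·S·D/τ = CL·Css.
D = CL × Css × τ / F / S = 13.00 × 2.04 × 8 / 0.34 / 0.89 = 701.1 mg

701 mg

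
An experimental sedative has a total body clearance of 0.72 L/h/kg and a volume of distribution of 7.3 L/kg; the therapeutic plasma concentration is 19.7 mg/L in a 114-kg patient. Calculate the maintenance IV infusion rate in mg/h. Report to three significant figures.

CL = 0.72 L/h/kg × 114 kg = 82.08 L/h
Infusion rate = CL · Css = 82.08 L/h × 19.7 mg/L = 1617 mg/h

1620 mg/h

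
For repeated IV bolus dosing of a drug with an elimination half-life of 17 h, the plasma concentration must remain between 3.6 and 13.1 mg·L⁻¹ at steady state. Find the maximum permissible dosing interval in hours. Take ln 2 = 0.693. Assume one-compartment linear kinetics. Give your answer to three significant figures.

k = 0.693 / t½ = 0.693 / 17 = 0.04076 h⁻¹
Between IV bolus doses, concentration decays as C = C₀·e^(−kτ), so C_peak/C_trough = e^(kτ).
τ_max = ln(C_peak/C_trough) / k = ln(13.1/3.6) / 0.04076 = 1.292 / 0.04076 = 31.70 h

31.7 h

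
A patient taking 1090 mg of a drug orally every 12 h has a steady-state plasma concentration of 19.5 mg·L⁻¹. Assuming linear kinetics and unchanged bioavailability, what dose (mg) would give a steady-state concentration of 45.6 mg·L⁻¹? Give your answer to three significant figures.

With linear kinetics, Css is proportional to dose rate (D/τ) at fixed clearance.
D₂ = D₁ × (Css,target / Css,current) = 1090 × 45.6/19.5 = 2549 mg

2550 mg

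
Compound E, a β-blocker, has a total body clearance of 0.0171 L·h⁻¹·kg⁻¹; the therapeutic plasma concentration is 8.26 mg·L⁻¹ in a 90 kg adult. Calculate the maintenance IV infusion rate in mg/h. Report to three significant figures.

12.7 mg/h

CL = 0.0171 L·h⁻¹·kg⁻¹ × 90 kg = 1.539 L/h
At steady state, infusion rate equals elimination rate: rate in = CL × Css.
Infusion rate = CL · Css = 1.539 L/h × 8.26 mg/L = 12.71 mg/h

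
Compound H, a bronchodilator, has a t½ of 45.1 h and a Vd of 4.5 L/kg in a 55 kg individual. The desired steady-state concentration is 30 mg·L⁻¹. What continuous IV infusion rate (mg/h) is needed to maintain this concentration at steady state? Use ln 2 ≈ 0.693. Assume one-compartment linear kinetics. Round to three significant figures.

114 mg/h

Total Vd = 4.5 × 55 = 247.5 L
CL = 0.693 × Vd / t½ = 0.693 × 247.5 / 45.1 = 3.803 L/h
Infusion rate = CL × Css = 3.803 × 30 = 114.1 mg/h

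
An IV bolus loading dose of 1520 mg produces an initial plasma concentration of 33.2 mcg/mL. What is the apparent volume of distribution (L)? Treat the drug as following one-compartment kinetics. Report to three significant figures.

Immediately after an IV bolus, C₀ = Dose / Vd, so Vd = Dose / C₀.
Vd = 1520 / 33.2 = 45.78 L

45.8 L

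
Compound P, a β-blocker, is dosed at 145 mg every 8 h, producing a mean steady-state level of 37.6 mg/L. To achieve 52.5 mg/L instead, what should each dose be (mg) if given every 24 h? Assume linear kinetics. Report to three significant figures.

607 mg

For first-order elimination, Css ∝ F·D/(CL·τ); F and CL are unchanged, so Css ∝ D/τ.
D₂ = D₁ × (Css,target / Css,current) × (τ₂/τ₁) = 145 × (52.5/37.6) × (24/8) = 607.4 mg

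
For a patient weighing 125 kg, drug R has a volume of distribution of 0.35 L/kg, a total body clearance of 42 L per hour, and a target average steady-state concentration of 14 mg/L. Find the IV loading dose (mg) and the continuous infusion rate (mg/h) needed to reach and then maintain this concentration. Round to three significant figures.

Total Vd = 0.35 × 125 = 43.75 L
Loading: fill Vd to C_target → 43.75 L × 14 mg/L = 612.5 mg
Infusion rate = 42.00 L/h × 14 mg/L = 588.0 mg/h

(a) 613 mg; (b) 588 mg/h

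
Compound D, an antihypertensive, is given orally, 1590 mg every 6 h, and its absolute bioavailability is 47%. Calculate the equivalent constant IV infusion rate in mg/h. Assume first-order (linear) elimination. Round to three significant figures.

125 mg/h

Equivalent systemic input: infusion rate = F·D/τ.
Rate = 0.47 × 1590 / 6 = 124.6 mg/h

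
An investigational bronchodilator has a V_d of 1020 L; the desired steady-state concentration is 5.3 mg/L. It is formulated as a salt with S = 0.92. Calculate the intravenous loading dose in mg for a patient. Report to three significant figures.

LD = Vd × C / S = 1020 × 5.300 / 0.92 = 5876 mg

5880 mg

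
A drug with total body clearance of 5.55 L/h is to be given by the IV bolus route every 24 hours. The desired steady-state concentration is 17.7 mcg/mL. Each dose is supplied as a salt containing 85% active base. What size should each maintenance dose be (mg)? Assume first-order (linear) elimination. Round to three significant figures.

2770 mg

At steady state, dose per interval replaces the amount cleared in that interval: S·D/τ = CL·Css.
D = CL × Css × τ / S = 5.550 × 17.7 × 24 / 0.85 = 2774 mg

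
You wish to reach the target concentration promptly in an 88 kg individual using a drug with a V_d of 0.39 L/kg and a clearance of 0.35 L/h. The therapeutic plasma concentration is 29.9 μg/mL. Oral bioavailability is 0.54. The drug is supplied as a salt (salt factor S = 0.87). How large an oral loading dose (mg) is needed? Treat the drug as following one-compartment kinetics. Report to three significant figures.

2180 mg

Vd(total) = 88 kg × 0.39 L/kg = 34.32 L
LD = Vd × C / F / S = 34.32 × 29.90 / 0.54 / 0.87 = 2184 mg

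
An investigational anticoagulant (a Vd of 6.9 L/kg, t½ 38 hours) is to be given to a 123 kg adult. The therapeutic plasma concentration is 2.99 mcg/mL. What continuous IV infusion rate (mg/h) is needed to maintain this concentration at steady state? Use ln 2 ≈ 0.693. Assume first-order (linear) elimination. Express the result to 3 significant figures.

Total Vd = 6.9 × 123 = 848.7 L
CL = ln 2 · Vd / t½ = 0.693 × 848.7 / 38 = 15.48 L/h
Infusion rate = CL × Css = 15.48 × 2.99 = 46.29 mg/h

46.3 mg/h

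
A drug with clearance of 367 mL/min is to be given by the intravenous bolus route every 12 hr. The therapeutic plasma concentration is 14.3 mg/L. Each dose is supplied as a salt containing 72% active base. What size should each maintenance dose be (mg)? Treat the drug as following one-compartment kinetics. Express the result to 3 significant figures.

5250 mg

CL = 367 mL/min × 60/1000 = 22.02 L/h
At steady state, dose per interval replaces the amount cleared in that interval: S·D/τ = CL·Css.
D = CL × Css × τ / S = 22.02 × 14.3 × 12 / 0.72 = 5248 mg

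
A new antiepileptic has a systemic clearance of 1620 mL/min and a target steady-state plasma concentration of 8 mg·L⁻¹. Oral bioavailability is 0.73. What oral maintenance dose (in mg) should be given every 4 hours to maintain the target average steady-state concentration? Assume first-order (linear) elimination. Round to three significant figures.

Convert clearance: 1620 mL/min × 60 min/h ÷ 1000 mL/L = 97.20 L/h
D = CL × Css × τ / F = 97.20 × 8 × 4 / 0.73 = 4261 mg

4260 mg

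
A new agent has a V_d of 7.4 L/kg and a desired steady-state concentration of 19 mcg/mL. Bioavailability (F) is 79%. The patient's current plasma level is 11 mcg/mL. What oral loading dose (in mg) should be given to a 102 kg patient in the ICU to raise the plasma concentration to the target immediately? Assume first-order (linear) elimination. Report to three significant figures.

7640 mg

Vd = 7.4 L/kg × 102 kg = 754.8 L
Concentration deficit ΔC = 19 − 11 = 8.000 mg/L
LD = Vd × ΔC / F = 754.8 × 8.000 / 0.79 = 7644 mg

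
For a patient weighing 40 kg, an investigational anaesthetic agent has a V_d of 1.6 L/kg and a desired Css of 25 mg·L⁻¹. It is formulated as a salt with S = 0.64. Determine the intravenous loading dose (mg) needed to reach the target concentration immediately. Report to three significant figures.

2500 mg

Vd(total) = 40 kg × 1.6 L/kg = 64.00 L
The loading dose fills Vd to the target concentration.
LD = Vd × C / S = 64.00 × 25.00 / 0.64 = 2500 mg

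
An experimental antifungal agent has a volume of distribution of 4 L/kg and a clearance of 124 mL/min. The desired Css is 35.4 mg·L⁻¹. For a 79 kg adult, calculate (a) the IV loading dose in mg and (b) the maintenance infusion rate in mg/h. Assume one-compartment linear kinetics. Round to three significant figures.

Vd(total) = 79 kg × 4 L/kg = 316.0 L
LD = Vd · C_target = 316.0 × 35.4 = 11190 mg
CL = 124 mL/min × 60/1000 = 7.440 L/h
Maintenance: replace elimination → rate = CL × Css = 7.440 × 35.4 = 263.4 mg/h

(a) 11200 mg; (b) 263 mg/h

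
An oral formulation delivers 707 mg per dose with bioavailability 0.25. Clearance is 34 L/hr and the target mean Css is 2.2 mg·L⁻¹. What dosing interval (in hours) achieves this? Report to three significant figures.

F·D/τ = CL·Css → τ = F·D / (CL·Css).
τ = 0.25 × 707 / (34 × 2.2) = 2.363 h

2.36 h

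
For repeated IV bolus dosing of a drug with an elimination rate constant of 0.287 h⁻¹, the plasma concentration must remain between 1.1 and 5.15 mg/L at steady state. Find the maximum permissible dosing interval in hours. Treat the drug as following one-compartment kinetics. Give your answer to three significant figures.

5.38 h

Between IV bolus doses, concentration decays as C = C₀·e^(−kτ), so C_peak/C_trough = e^(kτ).
τ_max = ln(C_peak/C_trough) / k = ln(5.15/1.1) / 0.2870 = 1.544 / 0.2870 = 5.380 h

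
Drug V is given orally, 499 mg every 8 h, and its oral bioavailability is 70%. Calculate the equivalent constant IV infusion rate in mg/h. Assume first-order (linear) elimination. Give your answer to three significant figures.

Equivalent systemic input: infusion rate = F·D/τ.
Rate = 0.7 × 499 / 8 = 43.66 mg/h

43.7 mg/h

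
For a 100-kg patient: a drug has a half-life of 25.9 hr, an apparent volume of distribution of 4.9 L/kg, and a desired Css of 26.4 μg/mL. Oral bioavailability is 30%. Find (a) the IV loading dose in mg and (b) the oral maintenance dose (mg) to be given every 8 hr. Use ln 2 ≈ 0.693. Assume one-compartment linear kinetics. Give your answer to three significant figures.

Vd(total) = 100 kg × 4.9 L/kg = 490.0 L
LD = Vd × C = 490.0 × 26.4 = 12940 mg
CL = 0.693 × Vd / t½ = 0.693 × 490.0 / 25.9 = 13.11 L/h
D = CL × Css × τ / F = 13.11 × 26.4 × 8 / 0.3 = 9229 mg

(a) 12900 mg; (b) 9230 mg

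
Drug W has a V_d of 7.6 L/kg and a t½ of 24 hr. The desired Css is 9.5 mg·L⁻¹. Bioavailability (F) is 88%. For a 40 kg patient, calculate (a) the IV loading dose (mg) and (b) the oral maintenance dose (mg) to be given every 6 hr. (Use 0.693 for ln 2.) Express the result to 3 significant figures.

Vd(total) = 40 kg × 7.6 L/kg = 304.0 L
LD = Vd × C = 304.0 × 9.5 = 2888 mg
CL = 0.693 × Vd / t½ = 0.693 × 304.0 / 24 = 8.778 L/h
D = CL × Css × τ / F = 8.778 × 9.5 × 6 / 0.88 = 568.6 mg

(a) 2890 mg; (b) 569 mg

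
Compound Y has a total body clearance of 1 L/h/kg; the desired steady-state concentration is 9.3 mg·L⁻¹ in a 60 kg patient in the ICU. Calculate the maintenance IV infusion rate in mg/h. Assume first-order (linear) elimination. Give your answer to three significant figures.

CL = 1 L/h/kg × 60 kg = 60.00 L/h
R₀ = 60.00 × 9.3 = 558.0 mg/h

558 mg/h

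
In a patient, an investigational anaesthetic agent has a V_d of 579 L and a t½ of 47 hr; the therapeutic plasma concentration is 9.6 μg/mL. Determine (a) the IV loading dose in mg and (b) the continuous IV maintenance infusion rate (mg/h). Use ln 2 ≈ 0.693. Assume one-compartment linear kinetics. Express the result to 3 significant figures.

LD = Vd × C = 579.0 × 9.6 = 5558 mg
CL = 0.693 × Vd / t½ = 0.693 × 579.0 / 47 = 8.537 L/h
Infusion rate = CL × Css = 8.537 × 9.6 = 81.96 mg/h

(a) 5560 mg; (b) 82.0 mg/h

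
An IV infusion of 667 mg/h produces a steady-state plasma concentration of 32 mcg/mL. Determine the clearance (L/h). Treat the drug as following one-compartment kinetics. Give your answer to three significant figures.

At steady state, infusion rate = CL × Css, so CL = rate / Css.
CL = 667 / 32 = 20.84 L/h

20.8 L/h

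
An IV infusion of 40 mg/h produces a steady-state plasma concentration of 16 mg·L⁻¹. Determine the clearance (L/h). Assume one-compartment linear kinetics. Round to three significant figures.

2.50 L/h

At steady state, infusion rate = CL × Css, so CL = rate / Css.
CL = 40 / 16 = 2.500 L/h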